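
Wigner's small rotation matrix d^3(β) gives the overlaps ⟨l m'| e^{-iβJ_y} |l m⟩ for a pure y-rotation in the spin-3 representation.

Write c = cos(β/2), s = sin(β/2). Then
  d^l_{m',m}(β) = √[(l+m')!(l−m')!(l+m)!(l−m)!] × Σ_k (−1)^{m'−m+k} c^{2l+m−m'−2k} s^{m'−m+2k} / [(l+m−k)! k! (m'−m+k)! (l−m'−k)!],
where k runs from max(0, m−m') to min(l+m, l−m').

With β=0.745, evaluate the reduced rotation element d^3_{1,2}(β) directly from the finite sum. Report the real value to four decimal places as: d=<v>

d=0.5604

d^3_{1,2}(β=0.745) via Wigner's sum:
Half-angle: c=0.931420, s=0.363945. N=√(24·2·120·1)=75.894664
Admissible k: 1..2 (factorial args all ≥0)
  k=1: (−1)^0·75.8947/(24)·0.9314^5·0.3639^1 = +0.806798
  k=2: (−1)^1·75.8947/(12)·0.9314^3·0.3639^3 = -0.246363
d^3_{1,2}(0.745) = +0.806798 -0.246363 = +0.560435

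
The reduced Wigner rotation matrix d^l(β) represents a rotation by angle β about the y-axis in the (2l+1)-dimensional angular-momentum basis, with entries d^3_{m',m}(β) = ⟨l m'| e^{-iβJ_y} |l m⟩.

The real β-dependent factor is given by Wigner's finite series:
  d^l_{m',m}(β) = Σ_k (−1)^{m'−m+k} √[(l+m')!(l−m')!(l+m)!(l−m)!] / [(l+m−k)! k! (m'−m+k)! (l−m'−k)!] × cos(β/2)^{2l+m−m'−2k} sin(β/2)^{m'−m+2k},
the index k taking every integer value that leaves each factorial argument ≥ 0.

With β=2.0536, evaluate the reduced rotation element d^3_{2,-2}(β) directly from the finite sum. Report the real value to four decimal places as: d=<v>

d^3_{2,-2}(β=2.0536) via Wigner's sum:
c=cos(2.0536/2)=0.517560, s=sin(2.0536/2)=0.855647; N=√[120·1·1·120]=120.000000
k: max(0,(-2)−(2))=0 … min(3+(-2),3−(2))=1
  k=0: (−1)^4·120.0000/(24)·0.5176^2·0.8556^4 = +0.717909
  k=1: (−1)^5·120.0000/(120)·0.5176^0·0.8556^6 = -0.392436
d^3_{2,-2}(2.0536) = +0.717909 -0.392436 = +0.325474

d=0.3255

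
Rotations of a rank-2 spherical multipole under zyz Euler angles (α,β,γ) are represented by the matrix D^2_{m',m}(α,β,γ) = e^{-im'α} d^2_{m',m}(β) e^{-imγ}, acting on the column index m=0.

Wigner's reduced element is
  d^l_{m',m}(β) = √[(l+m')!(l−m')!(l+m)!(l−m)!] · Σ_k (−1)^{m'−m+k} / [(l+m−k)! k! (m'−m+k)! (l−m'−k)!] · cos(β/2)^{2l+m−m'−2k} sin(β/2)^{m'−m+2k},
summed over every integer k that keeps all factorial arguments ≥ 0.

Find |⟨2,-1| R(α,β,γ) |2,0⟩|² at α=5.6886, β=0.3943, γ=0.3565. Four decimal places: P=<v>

First d^2_{-1,0}(β=0.3943), then the phase factors e^{-i(-1)α} and e^{-i(0)γ}:
c=cos(0.3943/2)=0.980629, s=sin(0.3943/2)=0.195875; N=√[1·6·2·2]=4.898979
The bounds max(0,m−m')=1 and min(l+m,l−m')=2 give 2 terms
  k=1: (−1)^0·4.8990/(2)·0.9806^3·0.1959^1 = +0.452449
  k=2: (−1)^1·4.8990/(2)·0.9806^1·0.1959^3 = -0.018052
d^2_{-1,0}(0.3943) = +0.452449 -0.018052 = +0.434397
|D^2_{-1,0}|² = |d^2_{-1,0}(β)|² = (+0.434397)² = 0.188701 (the z-rotation phases have unit modulus)

P=0.1887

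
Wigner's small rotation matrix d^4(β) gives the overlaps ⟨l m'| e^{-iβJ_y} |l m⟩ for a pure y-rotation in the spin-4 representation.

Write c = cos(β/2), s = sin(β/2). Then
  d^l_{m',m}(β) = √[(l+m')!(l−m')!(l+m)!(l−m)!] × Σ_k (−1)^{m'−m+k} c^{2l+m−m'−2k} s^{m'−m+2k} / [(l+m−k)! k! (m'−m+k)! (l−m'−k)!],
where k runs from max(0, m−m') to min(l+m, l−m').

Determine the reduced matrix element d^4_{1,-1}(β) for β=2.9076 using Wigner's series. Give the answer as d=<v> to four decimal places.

d=-0.7558

d^4_{1,-1}(β=2.9076) via Wigner's sum:
Half-angle: c=0.116730, s=0.993164. N=√(120·6·6·120)=720.000000
Admissible k: 0..3 (factorial args all ≥0)
  k=0: (−1)^2·720.0000/(72)·0.1167^6·0.9932^2 = +0.000025
  k=1: (−1)^3·720.0000/(24)·0.1167^4·0.9932^4 = -0.005419
  k=2: (−1)^4·720.0000/(48)·0.1167^2·0.9932^6 = +0.196146
  k=3: (−1)^5·720.0000/(720)·0.1167^0·0.9932^8 = -0.946601
d^4_{1,-1}(2.9076) = +0.000025 -0.005419 +0.196146 -0.946601 = -0.755849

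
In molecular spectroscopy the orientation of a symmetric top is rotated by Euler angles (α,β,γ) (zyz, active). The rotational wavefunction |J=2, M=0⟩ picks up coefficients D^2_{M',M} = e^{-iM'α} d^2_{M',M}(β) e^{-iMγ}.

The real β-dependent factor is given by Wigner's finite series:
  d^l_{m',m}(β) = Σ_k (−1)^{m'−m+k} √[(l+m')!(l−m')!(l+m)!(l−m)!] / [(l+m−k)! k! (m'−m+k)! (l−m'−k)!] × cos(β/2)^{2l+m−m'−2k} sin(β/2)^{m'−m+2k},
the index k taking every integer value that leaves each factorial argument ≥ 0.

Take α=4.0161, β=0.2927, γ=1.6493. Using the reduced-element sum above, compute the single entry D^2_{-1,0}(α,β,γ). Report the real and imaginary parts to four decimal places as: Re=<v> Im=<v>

Split into d^2_{-1,0}(β=0.2927) × two z-phases.
With c≡cos(β/2)=0.989310 and s≡sin(β/2)=0.145828, N=[1·6·2·2]^{1/2}=4.898979
Admissible k: 1..2 (factorial args all ≥0)
  k=1: (−1)^0·4.8990/(2)·0.9893^3·0.1458^1 = +0.345871
  k=2: (−1)^1·4.8990/(2)·0.9893^1·0.1458^3 = -0.007515
d^2_{-1,0}(0.2927) = +0.345871 -0.007515 = +0.338356
Attach z-rotation phases: D = e^{-i(-1)(4.0161)}·(+0.338356)·e^{-i(0)(1.6493)} = -0.217013-0.259596i

Re=-0.2170 Im=-0.2596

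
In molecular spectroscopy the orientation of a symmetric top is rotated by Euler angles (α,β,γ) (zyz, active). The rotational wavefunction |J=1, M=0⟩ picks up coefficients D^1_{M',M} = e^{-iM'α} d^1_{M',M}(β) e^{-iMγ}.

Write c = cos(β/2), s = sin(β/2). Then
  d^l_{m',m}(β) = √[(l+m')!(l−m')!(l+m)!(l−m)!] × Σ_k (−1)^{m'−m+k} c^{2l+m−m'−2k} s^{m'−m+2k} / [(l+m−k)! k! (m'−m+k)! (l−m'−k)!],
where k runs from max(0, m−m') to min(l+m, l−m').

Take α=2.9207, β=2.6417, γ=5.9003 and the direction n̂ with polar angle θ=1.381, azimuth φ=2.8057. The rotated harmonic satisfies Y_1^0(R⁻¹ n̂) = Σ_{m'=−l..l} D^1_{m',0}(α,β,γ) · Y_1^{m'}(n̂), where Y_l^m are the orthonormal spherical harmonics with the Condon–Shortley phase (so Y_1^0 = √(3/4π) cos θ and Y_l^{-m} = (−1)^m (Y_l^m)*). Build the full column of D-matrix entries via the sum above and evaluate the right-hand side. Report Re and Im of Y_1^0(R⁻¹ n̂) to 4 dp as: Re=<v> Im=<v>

Need the full column D^1_{m',0} for m'=−1..1 at α=2.9207, β=2.6417, γ=5.9003.
cos(β/2)=0.247352, sin(β/2)=0.968926
d^1_{-1,0}: single k=1 term ⇒ +0.338938;  D = -0.330703+0.074262i
d^1_{0,0}: k∈[0..1] ⇒ +0.061183 -0.938817 = -0.877634;  D = -0.877634+0.000000i
d^1_{1,0}: single k=0 term ⇒ -0.338938;  D = +0.330703+0.074262i
Y_1^{m'}(θ=1.381,φ=2.8057) and Σ D·Y over m':
  (-0.3307+0.0743i)·(-0.3203-0.1118i)  (-0.8776+0.0000i)·(+0.0922+0.0000i)  (+0.3307+0.0743i)·(+0.3203-0.1118i)
Y_1^0(R⁻¹ n̂) = +0.147578+0.000000i

Re=0.1476 Im=0.0000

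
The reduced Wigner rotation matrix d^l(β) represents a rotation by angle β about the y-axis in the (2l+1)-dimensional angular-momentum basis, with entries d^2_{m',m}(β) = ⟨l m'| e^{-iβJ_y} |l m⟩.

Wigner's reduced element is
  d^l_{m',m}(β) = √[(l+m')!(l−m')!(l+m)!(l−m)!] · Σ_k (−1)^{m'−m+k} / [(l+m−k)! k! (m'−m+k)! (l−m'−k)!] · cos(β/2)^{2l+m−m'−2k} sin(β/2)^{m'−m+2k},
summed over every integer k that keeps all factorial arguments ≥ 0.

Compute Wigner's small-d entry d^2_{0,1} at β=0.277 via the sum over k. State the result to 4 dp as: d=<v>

d=0.3222

d^2_{0,1}(β=0.277) via Wigner's sum:
Half-angle: c=0.990424, s=0.138058. N=√(2·2·6·1)=4.898979
The bounds max(0,m−m')=1 and min(l+m,l−m')=2 give 2 terms
  k=1: (−1)^0·4.8990/(2)·0.9904^3·0.1381^1 = +0.328549
  k=2: (−1)^1·4.8990/(2)·0.9904^1·0.1381^3 = -0.006384
d^2_{0,1}(0.277) = +0.328549 -0.006384 = +0.322165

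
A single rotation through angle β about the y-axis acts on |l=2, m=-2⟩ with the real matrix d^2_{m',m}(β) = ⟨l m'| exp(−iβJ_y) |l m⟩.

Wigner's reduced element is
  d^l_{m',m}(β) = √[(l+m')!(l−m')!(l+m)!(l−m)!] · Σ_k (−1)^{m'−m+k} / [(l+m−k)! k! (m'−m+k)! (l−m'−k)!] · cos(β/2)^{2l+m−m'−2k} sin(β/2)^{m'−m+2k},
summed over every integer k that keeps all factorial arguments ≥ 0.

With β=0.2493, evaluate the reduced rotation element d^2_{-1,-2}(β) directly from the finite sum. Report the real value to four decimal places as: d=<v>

d^2_{-1,-2}(β=0.2493) via Wigner's sum:
With c≡cos(β/2)=0.992241 and s≡sin(β/2)=0.124327, N=[1·6·1·24]^{1/2}=12.000000
k∈{0} keeps every argument non-negative
  k=0: (−1)^1·12.0000/(6)·0.9922^3·0.1243^1 = -0.242912
d^2_{-1,-2}(0.2493) = -0.242912

d=-0.2429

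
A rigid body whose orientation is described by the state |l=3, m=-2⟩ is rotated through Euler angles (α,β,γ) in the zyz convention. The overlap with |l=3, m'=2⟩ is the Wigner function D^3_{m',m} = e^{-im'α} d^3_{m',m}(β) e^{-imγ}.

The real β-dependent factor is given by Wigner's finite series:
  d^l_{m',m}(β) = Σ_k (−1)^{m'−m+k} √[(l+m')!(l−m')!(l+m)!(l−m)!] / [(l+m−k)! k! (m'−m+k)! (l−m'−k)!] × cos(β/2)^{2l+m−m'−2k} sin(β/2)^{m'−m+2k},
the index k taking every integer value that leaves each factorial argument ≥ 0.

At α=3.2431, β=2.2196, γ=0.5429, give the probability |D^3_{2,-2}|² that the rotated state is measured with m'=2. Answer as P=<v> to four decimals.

D^3_{2,-2}(3.2431,2.2196,0.5429) = e^{-i·2·3.2431}·d^3_{2,-2}(2.2196)·e^{-i·-2·0.5429}. Compute d first:
c=cos(2.2196/2)=0.444841, s=sin(2.2196/2)=0.895610; N=√[120·1·1·120]=120.000000
Admissible k: 0..1 (factorial args all ≥0)
  k=0: (−1)^4·120.0000/(24)·0.4448^2·0.8956^4 = +0.636582
  k=1: (−1)^5·120.0000/(120)·0.4448^0·0.8956^6 = -0.516075
d^3_{2,-2}(2.2196) = +0.636582 -0.516075 = +0.120507
|D^3_{2,-2}|² = |d^3_{2,-2}(β)|² = (+0.120507)² = 0.014522 (the z-rotation phases have unit modulus)

P=0.0145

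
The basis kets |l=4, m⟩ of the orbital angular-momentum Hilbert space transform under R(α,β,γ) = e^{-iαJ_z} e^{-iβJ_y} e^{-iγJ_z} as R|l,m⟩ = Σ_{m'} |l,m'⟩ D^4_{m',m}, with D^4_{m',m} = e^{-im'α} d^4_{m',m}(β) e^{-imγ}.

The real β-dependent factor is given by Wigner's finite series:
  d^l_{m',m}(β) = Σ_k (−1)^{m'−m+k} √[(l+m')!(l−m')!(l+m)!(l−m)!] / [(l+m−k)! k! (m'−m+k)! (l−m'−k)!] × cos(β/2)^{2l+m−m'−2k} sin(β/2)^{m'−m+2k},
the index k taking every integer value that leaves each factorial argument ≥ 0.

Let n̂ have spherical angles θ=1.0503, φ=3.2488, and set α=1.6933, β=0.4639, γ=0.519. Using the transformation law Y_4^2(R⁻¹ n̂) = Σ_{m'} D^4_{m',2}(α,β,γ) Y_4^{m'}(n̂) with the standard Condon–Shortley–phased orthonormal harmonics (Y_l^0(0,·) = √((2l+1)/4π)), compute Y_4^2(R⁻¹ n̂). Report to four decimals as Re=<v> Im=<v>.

Need the full column D^4_{m',2} for m'=−4..4 at α=1.6933, β=0.4639, γ=0.519.
cos(β/2)=0.973220, sin(β/2)=0.229876
d^4_{-4,2}: single k=6 term ⇒ +0.000740;  D = +0.000631-0.000385i
d^4_{-3,2}: k∈[5..6] ⇒ +0.006642 -0.000124 = +0.006518;  D = -0.004050-0.005107i
d^4_{-2,2}: k∈[4..6] ⇒ +0.037576 -0.001677 +0.000008 = +0.035906;  D = -0.025196+0.025582i
d^4_{-1,2}: k∈[3..5] ⇒ +0.149986 -0.012552 +0.000140 = +0.137574;  D = +0.109078+0.083837i
d^4_{0,2}: k∈[2..4] ⇒ +0.425965 -0.063373 +0.001326 = +0.363917;  D = +0.184850-0.313475i
d^4_{1,2}: k∈[1..3] ⇒ +0.806504 -0.224978 +0.008368 = +0.589893;  D = -0.540935-0.235295i
d^4_{2,2}: k∈[0..2] ⇒ +0.804800 -0.538808 +0.037576 = +0.303569;  D = -0.086163+0.291084i
d^4_{3,2}: k∈[0..1] ⇒ -0.711270 +0.119047 = -0.592222;  D = -0.584151-0.097441i
d^4_{4,2}: single k=0 term ⇒ +0.237592;  D = +0.010161-0.237374i
Y_4^{m'}(θ=1.0503,φ=3.2488) and Σ D·Y over m':
  (+0.0006-0.0004i)·(+0.2280-0.1042i)  (-0.0041-0.0051i)·(-0.3856+0.1285i)  (-0.0252+0.0256i)·(+0.1799-0.0392i)  (+0.1091+0.0838i)·(+0.2575-0.0277i)  (+0.1848-0.3135i)·(-0.2411+0.0000i)  (-0.5409-0.2353i)·(-0.2575-0.0277i)  (-0.0862+0.2911i)·(+0.1799+0.0392i)  (-0.5842-0.0974i)·(+0.3856+0.1285i)  (+0.0102-0.2374i)·(+0.2280+0.1042i)
Y_4^2(R⁻¹ n̂) = -0.095184+0.059883i

Re=-0.0952 Im=0.0599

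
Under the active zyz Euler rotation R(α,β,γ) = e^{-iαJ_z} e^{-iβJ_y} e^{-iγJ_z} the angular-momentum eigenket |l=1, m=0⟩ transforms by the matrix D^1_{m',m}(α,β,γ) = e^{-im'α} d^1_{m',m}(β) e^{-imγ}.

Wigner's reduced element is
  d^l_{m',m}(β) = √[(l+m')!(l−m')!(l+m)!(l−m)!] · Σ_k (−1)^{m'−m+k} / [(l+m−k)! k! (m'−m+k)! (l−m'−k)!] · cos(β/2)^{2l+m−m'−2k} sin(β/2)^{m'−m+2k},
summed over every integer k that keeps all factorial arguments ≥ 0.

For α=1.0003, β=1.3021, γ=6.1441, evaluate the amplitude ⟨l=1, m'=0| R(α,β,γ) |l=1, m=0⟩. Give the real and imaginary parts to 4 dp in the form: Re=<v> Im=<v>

Re=0.2655 Im=0.0000

Split into d^1_{0,0}(β=1.3021) × two z-phases.
Half-angle: c=0.795448, s=0.606022. N=√(1·1·1·1)=1.000000
Admissible k: 0..1 (factorial args all ≥0)
  k=0: (−1)^0·1.0000/(1)·0.7954^2·0.6060^0 = +0.632737
  k=1: (−1)^1·1.0000/(1)·0.7954^0·0.6060^2 = -0.367263
d^1_{0,0}(1.3021) = +0.632737 -0.367263 = +0.265475
Attach z-rotation phases: D = e^{-i(0)(1.0003)}·(+0.265475)·e^{-i(0)(6.1441)} = +0.265475+0.000000i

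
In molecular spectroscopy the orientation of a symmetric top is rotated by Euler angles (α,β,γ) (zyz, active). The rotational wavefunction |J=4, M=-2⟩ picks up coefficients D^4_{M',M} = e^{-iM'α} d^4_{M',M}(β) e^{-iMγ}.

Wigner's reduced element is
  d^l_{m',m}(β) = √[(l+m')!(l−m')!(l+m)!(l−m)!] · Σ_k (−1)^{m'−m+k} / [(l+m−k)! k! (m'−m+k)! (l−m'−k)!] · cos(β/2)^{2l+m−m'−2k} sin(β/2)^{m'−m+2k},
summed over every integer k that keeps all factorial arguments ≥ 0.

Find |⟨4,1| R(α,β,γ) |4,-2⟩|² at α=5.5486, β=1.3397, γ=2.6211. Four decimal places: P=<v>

P=0.0315

Split into d^4_{1,-2}(β=1.3397) × two z-phases.
With c≡cos(β/2)=0.783915 and s≡sin(β/2)=0.620868, N=[120·6·2·720]^{1/2}=1018.233765
k∈{0,1,2} keeps every argument non-negative
  k=0: (−1)^3·1018.2338/(72)·0.7839^5·0.6209^3 = -1.001978
  k=1: (−1)^4·1018.2338/(48)·0.7839^3·0.6209^5 = +0.942781
  k=2: (−1)^5·1018.2338/(240)·0.7839^1·0.6209^7 = -0.118277
d^4_{1,-2}(1.3397) = -1.001978 +0.942781 -0.118277 = -0.177474
|D^4_{1,-2}|² = |d^4_{1,-2}(β)|² = (-0.177474)² = 0.031497 (the z-rotation phases have unit modulus)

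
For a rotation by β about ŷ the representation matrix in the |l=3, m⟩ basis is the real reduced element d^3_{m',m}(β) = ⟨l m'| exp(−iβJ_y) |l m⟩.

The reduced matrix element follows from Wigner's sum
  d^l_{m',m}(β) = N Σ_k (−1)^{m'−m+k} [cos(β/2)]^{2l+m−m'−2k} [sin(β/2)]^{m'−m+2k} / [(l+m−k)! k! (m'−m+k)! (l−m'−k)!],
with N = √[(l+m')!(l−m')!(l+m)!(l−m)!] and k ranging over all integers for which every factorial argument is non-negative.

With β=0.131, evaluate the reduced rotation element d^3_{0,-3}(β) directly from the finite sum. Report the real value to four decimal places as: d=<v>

d^3_{0,-3}(β=0.131) via Wigner's sum:
c=cos(0.131/2)=0.997856, s=sin(0.131/2)=0.065453; N=√[6·6·1·720]=160.996894
k: max(0,(-3)−(0))=0 … min(3+(-3),3−(0))=0
  k=0: (−1)^3·160.9969/(36)·0.9979^3·0.0655^3 = -0.001246
d^3_{0,-3}(0.131) = -0.001246

d=-0.0012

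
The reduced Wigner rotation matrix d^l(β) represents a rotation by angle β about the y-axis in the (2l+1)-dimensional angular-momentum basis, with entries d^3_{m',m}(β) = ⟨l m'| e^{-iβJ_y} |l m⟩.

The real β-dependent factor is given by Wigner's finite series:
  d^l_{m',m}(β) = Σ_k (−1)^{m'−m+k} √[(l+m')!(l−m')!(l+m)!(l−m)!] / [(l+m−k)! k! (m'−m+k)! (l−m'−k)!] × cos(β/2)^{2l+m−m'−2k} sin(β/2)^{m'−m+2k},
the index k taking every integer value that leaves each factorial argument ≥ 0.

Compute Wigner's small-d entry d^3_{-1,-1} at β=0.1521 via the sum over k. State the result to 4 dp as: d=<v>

d=0.9373

d^3_{-1,-1}(β=0.1521) via Wigner's sum:
c=cos(0.1521/2)=0.997110, s=sin(0.1521/2)=0.075977; N=√[2·24·2·24]=48.000000
k∈{0,1,2} keeps every argument non-negative
  k=0: (−1)^0·48.0000/(48)·0.9971^6·0.0760^0 = +0.982782
  k=1: (−1)^1·48.0000/(6)·0.9971^4·0.0760^2 = -0.045648
  k=2: (−1)^2·48.0000/(8)·0.9971^2·0.0760^4 = +0.000199
d^3_{-1,-1}(0.1521) = +0.982782 -0.045648 +0.000199 = +0.937333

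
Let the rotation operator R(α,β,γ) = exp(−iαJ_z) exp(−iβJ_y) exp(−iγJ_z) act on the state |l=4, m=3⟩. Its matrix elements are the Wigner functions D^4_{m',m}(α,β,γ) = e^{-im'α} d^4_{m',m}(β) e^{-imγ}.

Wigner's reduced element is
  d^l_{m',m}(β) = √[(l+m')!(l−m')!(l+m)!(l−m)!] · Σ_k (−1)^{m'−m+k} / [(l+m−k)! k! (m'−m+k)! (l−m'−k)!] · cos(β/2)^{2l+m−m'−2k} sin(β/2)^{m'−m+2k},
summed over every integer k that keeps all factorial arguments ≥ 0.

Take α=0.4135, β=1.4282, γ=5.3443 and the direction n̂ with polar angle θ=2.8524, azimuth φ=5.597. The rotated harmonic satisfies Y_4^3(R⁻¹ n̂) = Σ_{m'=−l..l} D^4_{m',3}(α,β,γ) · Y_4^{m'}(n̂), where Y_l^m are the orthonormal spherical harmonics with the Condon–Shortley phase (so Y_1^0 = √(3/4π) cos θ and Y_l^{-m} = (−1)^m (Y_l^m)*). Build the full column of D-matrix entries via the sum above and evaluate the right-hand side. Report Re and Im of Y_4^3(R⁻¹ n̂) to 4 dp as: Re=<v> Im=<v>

Re=-0.0046 Im=0.0090

Need the full column D^4_{m',3} for m'=−4..4 at α=0.4135, β=1.4282, γ=5.3443.
cos(β/2)=0.755683, sin(β/2)=0.654938
d^4_{-4,3}: single k=7 term ⇒ +0.110480;  D = -0.026447-0.107268i
d^4_{-3,3}: k∈[6..7] ⇒ +0.315484 -0.033853 = +0.281630;  D = -0.171610-0.223306i
d^4_{-2,3}: k∈[5..6] ⇒ +0.583719 -0.146151 = +0.437567;  D = -0.383568-0.210573i
d^4_{-1,3}: k∈[4..5] ⇒ +0.793738 -0.357725 = +0.436013;  D = -0.434305-0.038564i
d^4_{0,3}: k∈[3..4] ⇒ +0.819147 -0.615294 = +0.203854;  D = -0.193186+0.065080i
d^4_{1,3}: k∈[2..3] ⇒ +0.634027 -0.793738 = -0.159711;  D = +0.118110-0.107507i
d^4_{2,3}: k∈[1..2] ⇒ +0.344859 -0.777111 = -0.432252;  D = +0.175805-0.394886i
d^4_{3,3}: k∈[0..1] ⇒ +0.106345 -0.559160 = -0.452815;  D = +0.002427-0.452808i
d^4_{4,3}: single k=0 term ⇒ -0.260689;  D = -0.103468-0.239276i
Y_4^{m'}(θ=2.8524,φ=5.597) and Σ D·Y over m':
  (-0.0264-0.1073i)·(-0.0027+0.0011i)  (-0.1716-0.2233i)·(+0.0130-0.0246i)  (-0.3836-0.2106i)·(+0.0291+0.1448i)  (-0.4343-0.0386i)·(-0.3432-0.2811i)  (-0.1932+0.0651i)·(+0.5266+0.0000i)  (+0.1181-0.1075i)·(+0.3432-0.2811i)  (+0.1758-0.3949i)·(+0.0291-0.1448i)  (+0.0024-0.4528i)·(-0.0130-0.0246i)  (-0.1035-0.2393i)·(-0.0027-0.0011i)
Y_4^3(R⁻¹ n̂) = -0.004631+0.009004i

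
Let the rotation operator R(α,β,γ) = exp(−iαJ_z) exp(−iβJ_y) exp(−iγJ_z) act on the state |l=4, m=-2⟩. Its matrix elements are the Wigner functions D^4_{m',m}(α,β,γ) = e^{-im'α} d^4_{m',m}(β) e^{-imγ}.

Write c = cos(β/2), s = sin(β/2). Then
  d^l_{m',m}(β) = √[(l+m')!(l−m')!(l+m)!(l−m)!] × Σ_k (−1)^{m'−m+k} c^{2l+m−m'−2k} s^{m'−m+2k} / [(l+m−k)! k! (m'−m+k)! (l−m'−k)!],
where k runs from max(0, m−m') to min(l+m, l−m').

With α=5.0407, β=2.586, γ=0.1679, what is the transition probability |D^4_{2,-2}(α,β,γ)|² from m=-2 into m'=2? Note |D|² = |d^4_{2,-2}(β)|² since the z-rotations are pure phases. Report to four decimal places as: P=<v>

D^4_{2,-2}(5.0407,2.586,0.1679) = e^{-i·2·5.0407}·d^4_{2,-2}(2.586)·e^{-i·-2·0.1679}. Compute d first:
c=cos(2.586/2)=0.274237, s=sin(2.586/2)=0.961662; N=√[720·2·2·720]=1440.000000
k∈{0,1,2} keeps every argument non-negative
  k=0: (−1)^4·1440.0000/(96)·0.2742^4·0.9617^4 = +0.072558
  k=1: (−1)^5·1440.0000/(120)·0.2742^2·0.9617^6 = -0.713787
  k=2: (−1)^6·1440.0000/(1440)·0.2742^0·0.9617^8 = +0.731442
d^4_{2,-2}(2.586) = +0.072558 -0.713787 +0.731442 = +0.090213
|D^4_{2,-2}|² = |d^4_{2,-2}(β)|² = (+0.090213)² = 0.008138 (the z-rotation phases have unit modulus)

P=0.0081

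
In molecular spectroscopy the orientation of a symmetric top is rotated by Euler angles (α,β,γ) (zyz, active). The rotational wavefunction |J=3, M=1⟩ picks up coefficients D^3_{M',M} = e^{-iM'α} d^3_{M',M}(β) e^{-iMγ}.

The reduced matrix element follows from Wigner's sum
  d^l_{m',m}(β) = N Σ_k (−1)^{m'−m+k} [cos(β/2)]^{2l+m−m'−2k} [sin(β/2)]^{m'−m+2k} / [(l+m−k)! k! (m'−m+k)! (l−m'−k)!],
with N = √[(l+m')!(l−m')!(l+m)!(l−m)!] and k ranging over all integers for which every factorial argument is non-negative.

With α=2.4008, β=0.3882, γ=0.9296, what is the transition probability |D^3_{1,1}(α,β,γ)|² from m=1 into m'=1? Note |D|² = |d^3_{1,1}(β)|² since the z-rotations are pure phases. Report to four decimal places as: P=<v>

P=0.3901

First d^3_{1,1}(β=0.3882), then the phase factors e^{-i(1)α} and e^{-i(1)γ}:
With c≡cos(β/2)=0.981222 and s≡sin(β/2)=0.192884, N=[24·2·24·2]^{1/2}=48.000000
k∈{0,1,2} keeps every argument non-negative
  k=0: (−1)^0·48.0000/(48)·0.9812^6·0.1929^0 = +0.892489
  k=1: (−1)^1·48.0000/(6)·0.9812^4·0.1929^2 = -0.275898
  k=2: (−1)^2·48.0000/(8)·0.9812^2·0.1929^4 = +0.007996
d^3_{1,1}(0.3882) = +0.892489 -0.275898 +0.007996 = +0.624587
|D^3_{1,1}|² = |d^3_{1,1}(β)|² = (+0.624587)² = 0.390108 (the z-rotation phases have unit modulus)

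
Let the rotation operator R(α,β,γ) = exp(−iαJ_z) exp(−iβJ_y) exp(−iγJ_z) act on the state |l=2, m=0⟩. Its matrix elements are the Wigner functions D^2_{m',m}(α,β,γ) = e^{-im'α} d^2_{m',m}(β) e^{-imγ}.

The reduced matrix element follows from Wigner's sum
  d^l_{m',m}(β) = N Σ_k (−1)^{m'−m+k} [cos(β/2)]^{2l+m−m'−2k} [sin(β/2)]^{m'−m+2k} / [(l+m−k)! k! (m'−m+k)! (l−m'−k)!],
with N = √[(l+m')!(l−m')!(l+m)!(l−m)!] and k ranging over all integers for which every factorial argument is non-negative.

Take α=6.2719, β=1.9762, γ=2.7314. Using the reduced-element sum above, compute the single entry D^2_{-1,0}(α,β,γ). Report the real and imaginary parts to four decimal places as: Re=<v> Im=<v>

D^2_{-1,0}(6.2719,1.9762,2.7314) = e^{-i·-1·6.2719}·d^2_{-1,0}(1.9762)·e^{-i·0·2.7314}. Compute d first:
With c≡cos(β/2)=0.550277 and s≡sin(β/2)=0.834982, N=[1·6·2·2]^{1/2}=4.898979
k: max(0,(0)−(-1))=1 … min(2+(0),2−(-1))=2
  k=1: (−1)^0·4.8990/(2)·0.5503^3·0.8350^1 = +0.340798
  k=2: (−1)^1·4.8990/(2)·0.5503^1·0.8350^3 = -0.784673
d^2_{-1,0}(1.9762) = +0.340798 -0.784673 = -0.443874
Phases: e^{-i·(-1)·6.2719}=+0.999936-0.011285i, e^{-i·(0)·2.7314}=+1.000000+0.000000i ⇒ D=-0.443846+0.005009i

Re=-0.4438 Im=0.0050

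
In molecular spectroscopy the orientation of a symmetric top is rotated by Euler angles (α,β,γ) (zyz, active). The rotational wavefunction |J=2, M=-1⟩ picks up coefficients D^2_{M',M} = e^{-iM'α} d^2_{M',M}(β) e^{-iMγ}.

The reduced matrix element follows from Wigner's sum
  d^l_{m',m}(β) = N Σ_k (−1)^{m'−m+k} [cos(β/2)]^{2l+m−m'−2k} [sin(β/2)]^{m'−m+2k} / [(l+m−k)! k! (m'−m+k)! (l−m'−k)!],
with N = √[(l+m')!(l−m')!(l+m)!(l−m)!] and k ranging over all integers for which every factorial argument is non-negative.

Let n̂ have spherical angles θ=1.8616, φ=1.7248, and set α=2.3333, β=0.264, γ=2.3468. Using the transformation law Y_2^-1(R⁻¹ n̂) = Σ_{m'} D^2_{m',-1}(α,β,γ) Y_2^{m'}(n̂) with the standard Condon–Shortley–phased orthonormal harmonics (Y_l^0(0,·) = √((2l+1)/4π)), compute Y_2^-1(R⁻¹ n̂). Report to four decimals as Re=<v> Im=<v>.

Re=0.0540 Im=-0.0117

Need the full column D^2_{m',-1} for m'=−2..2 at α=2.3333, β=0.264, γ=2.3468.
cos(β/2)=0.991301, sin(β/2)=0.131617
d^2_{-2,-1}: single k=1 term ⇒ +0.256424;  D = +0.191044+0.171042i
d^2_{-1,-1}: k∈[0..1] ⇒ +0.965654 -0.051069 = +0.914585;  D = -0.029526-0.914108i
d^2_{0,-1}: k∈[0..1] ⇒ -0.314054 +0.005536 = -0.308517;  D = +0.216096-0.220195i
d^2_{1,-1}: k∈[0..1] ⇒ +0.051069 -0.000300 = +0.050769;  D = +0.050764+0.000685i
d^2_{2,-1}: single k=0 term ⇒ -0.004520;  D = +0.003078+0.003311i
Y_2^{m'}(θ=1.8616,φ=1.7248) and Σ D·Y over m':
  (+0.1910+0.1710i)·(-0.3378+0.1075i)  (-0.0295-0.9141i)·(+0.0326+0.2097i)  (+0.2161-0.2202i)·(-0.2376+0.0000i)  (+0.0508+0.0007i)·(-0.0326+0.2097i)  (+0.0031+0.0033i)·(-0.3378-0.1075i)
Y_2^-1(R⁻¹ n̂) = +0.053973-0.011705i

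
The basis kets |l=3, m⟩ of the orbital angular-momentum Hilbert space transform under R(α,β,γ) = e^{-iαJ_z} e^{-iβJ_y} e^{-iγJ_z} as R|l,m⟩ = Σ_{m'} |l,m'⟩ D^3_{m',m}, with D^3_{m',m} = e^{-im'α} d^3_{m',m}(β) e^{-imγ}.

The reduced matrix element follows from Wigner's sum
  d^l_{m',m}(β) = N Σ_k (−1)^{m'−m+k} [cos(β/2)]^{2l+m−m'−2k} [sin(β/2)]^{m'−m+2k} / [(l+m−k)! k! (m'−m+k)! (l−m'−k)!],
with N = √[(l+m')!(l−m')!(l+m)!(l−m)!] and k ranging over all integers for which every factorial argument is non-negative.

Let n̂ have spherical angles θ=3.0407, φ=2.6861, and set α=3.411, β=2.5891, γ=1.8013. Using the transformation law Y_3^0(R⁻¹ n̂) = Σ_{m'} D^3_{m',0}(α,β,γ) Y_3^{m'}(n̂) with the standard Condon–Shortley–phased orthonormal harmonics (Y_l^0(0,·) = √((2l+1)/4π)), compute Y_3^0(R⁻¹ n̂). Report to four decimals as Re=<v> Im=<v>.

Need the full column D^3_{m',0} for m'=−3..3 at α=3.411, β=2.5891, γ=1.8013.
cos(β/2)=0.272746, sin(β/2)=0.962086
d^3_{-3,0}: single k=3 term ⇒ +0.080804;  D = -0.055818-0.058426i
d^3_{-2,0}: k∈[2..3] ⇒ +0.028056 -0.349087 = -0.321031;  D = -0.275547-0.164727i
d^3_{-1,0}: k∈[1..3] ⇒ +0.005030 -0.187772 +0.778787 = +0.596046;  D = -0.574546-0.158644i
d^3_{0,0}: k∈[0..3] ⇒ +0.000412 -0.046100 +0.573609 -0.793019 = -0.265099;  D = -0.265099+0.000000i
d^3_{1,0}: k∈[0..2] ⇒ -0.005030 +0.187772 -0.778787 = -0.596046;  D = +0.574546-0.158644i
d^3_{2,0}: k∈[0..1] ⇒ +0.028056 -0.349087 = -0.321031;  D = -0.275547+0.164727i
d^3_{3,0}: single k=0 term ⇒ -0.080804;  D = +0.055818-0.058426i
Y_3^{m'}(θ=3.0407,φ=2.6861) and Σ D·Y over m':
  (-0.0558-0.0584i)·(-0.0001-0.0004i)  (-0.2755-0.1647i)·(-0.0063-0.0082i)  (-0.5745-0.1586i)·(-0.1154-0.0566i)  (-0.2651+0.0000i)·(-0.7237+0.0000i)  (+0.5745-0.1586i)·(+0.1154-0.0566i)  (-0.2755+0.1647i)·(-0.0063+0.0082i)  (+0.0558-0.0584i)·(+0.0001-0.0004i)
Y_3^0(R⁻¹ n̂) = +0.307335+0.000000i

Re=0.3073 Im=0.0000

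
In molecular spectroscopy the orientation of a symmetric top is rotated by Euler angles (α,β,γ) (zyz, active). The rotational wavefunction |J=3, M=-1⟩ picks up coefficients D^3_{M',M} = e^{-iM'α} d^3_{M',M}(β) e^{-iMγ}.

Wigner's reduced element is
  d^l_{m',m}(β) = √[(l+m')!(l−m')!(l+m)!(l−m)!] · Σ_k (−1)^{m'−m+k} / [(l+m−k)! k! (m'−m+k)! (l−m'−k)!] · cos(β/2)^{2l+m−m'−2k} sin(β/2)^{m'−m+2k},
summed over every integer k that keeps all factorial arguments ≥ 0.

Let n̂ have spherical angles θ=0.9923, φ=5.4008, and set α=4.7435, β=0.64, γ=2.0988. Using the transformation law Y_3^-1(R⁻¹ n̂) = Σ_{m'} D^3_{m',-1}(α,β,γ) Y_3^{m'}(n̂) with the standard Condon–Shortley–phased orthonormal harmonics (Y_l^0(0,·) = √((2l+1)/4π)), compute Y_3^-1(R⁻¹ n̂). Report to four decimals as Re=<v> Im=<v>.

Re=0.2715 Im=0.3487

Need the full column D^3_{m',-1} for m'=−3..3 at α=4.7435, β=0.64, γ=2.0988.
cos(β/2)=0.949235, sin(β/2)=0.314567
d^3_{-3,-1}: single k=2 term ⇒ +0.311148;  D = -0.252994-0.181126i
d^3_{-2,-1}: k∈[1..2] ⇒ +0.766624 -0.168380 = +0.598244;  D = +0.332952-0.497030i
d^3_{-1,-1}: k∈[0..2] ⇒ +0.731549 -0.642704 +0.052936 = +0.141781;  D = +0.120192+0.075206i
d^3_{0,-1}: k∈[0..2] ⇒ -0.839794 +0.276676 -0.010128 = -0.573246;  D = +0.288807-0.495179i
d^3_{1,-1}: k∈[0..2] ⇒ +0.482028 -0.070581 +0.000969 = +0.412416;  D = -0.362541-0.196597i
d^3_{2,-1}: k∈[0..1] ⇒ -0.168380 +0.009246 = -0.159134;  D = -0.071470+0.142182i
d^3_{3,-1}: single k=0 term ⇒ +0.034170;  D = +0.030992+0.014389i
Y_3^{m'}(θ=0.9923,φ=5.4008) and Σ D·Y over m':
  (-0.2530-0.1811i)·(-0.2156+0.1162i)  (+0.3330-0.4970i)·(-0.0755+0.3844i)  (+0.1202+0.0752i)·(+0.0851+0.1034i)  (+0.2888-0.4952i)·(-0.3071+0.0000i)  (-0.3625-0.1966i)·(-0.0851+0.1034i)  (-0.0715+0.1422i)·(-0.0755-0.3844i)  (+0.0310+0.0144i)·(+0.2156+0.1162i)
Y_3^-1(R⁻¹ n̂) = +0.271466+0.348743i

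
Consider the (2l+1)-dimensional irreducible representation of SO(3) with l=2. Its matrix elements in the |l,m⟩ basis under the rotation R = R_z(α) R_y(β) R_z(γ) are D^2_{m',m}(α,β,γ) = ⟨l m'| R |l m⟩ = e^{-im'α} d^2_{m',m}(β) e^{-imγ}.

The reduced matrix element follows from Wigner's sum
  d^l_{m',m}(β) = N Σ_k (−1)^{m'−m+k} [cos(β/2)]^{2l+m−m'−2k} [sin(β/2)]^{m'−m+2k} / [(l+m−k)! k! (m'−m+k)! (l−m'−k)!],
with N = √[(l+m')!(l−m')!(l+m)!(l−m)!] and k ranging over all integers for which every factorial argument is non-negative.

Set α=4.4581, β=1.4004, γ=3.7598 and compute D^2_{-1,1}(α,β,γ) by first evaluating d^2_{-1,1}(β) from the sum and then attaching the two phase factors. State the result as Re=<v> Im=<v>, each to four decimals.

Re=0.4259 Im=0.3575

First d^2_{-1,1}(β=1.4004), then the phase factors e^{-i(-1)α} and e^{-i(1)γ}:
c=cos(1.4004/2)=0.764713, s=sin(1.4004/2)=0.644371; N=√[1·6·6·1]=6.000000
The bounds max(0,m−m')=2 and min(l+m,l−m')=3 give 2 terms
  k=2: (−1)^0·6.0000/(2)·0.7647^2·0.6444^2 = +0.728434
  k=3: (−1)^1·6.0000/(6)·0.7647^0·0.6444^4 = -0.172402
d^2_{-1,1}(1.4004) = +0.728434 -0.172402 = +0.556031
Phases: e^{-i·(-1)·4.4581}=-0.251557-0.967842i, e^{-i·(1)·3.7598}=-0.814919+0.579575i ⇒ D=+0.425885+0.357482i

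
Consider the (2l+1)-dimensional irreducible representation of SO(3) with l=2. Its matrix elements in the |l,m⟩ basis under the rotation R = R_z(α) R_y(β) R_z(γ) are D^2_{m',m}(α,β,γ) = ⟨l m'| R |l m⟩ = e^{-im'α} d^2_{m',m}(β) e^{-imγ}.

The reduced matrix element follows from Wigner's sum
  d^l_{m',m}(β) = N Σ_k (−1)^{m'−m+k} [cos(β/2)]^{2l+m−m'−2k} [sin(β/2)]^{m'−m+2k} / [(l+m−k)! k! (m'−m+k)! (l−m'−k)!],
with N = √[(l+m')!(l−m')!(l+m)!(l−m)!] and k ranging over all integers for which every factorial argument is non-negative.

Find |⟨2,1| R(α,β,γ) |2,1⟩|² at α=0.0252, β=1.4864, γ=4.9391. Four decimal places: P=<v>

First d^2_{1,1}(β=1.4864), then the phase factors e^{-i(1)α} and e^{-i(1)γ}:
Half-angle: c=0.736307, s=0.676648. N=√(6·1·6·1)=6.000000
The bounds max(0,m−m')=0 and min(l+m,l−m')=1 give 2 terms
  k=0: (−1)^0·6.0000/(6)·0.7363^4·0.6766^0 = +0.293925
  k=1: (−1)^1·6.0000/(2)·0.7363^2·0.6766^2 = -0.744671
d^2_{1,1}(1.4864) = +0.293925 -0.744671 = -0.450746
|D^2_{1,1}|² = |d^2_{1,1}(β)|² = (-0.450746)² = 0.203172 (the z-rotation phases have unit modulus)

P=0.2032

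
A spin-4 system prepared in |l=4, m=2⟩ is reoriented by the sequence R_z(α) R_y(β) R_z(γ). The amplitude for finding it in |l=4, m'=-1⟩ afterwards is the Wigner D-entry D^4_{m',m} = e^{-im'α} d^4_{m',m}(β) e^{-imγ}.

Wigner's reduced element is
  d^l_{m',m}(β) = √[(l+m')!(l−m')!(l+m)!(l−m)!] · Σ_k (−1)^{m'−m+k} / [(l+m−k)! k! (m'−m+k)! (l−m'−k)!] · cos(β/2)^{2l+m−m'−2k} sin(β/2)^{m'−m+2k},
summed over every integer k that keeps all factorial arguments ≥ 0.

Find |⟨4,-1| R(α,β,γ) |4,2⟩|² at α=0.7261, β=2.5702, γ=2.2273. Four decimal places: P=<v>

First d^4_{-1,2}(β=2.5702), then the phase factors e^{-i(-1)α} and e^{-i(2)γ}:
c=cos(2.5702/2)=0.281826, s=sin(2.5702/2)=0.959466; N=√[6·120·720·2]=1018.233765
The bounds max(0,m−m')=3 and min(l+m,l−m')=5 give 3 terms
  k=3: (−1)^0·1018.2338/(72)·0.2818^5·0.9595^3 = +0.022208
  k=4: (−1)^1·1018.2338/(48)·0.2818^3·0.9595^5 = -0.386096
  k=5: (−1)^2·1018.2338/(240)·0.2818^1·0.9595^7 = +0.894999
d^4_{-1,2}(2.5702) = +0.022208 -0.386096 +0.894999 = +0.531112
|D^4_{-1,2}|² = |d^4_{-1,2}(β)|² = (+0.531112)² = 0.282080 (the z-rotation phases have unit modulus)

P=0.2821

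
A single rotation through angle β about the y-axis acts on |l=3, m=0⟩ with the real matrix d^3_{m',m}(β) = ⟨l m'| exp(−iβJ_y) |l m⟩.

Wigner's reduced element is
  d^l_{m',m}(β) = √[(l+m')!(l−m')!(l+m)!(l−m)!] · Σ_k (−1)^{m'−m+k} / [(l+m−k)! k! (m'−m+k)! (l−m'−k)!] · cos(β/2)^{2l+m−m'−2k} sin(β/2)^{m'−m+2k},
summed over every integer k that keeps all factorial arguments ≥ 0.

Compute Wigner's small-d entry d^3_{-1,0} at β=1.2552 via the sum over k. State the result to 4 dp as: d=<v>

d=-0.2134

d^3_{-1,0}(β=1.2552) via Wigner's sum:
Half-angle: c=0.809439, s=0.587204. N=√(2·24·6·6)=41.569219
Admissible k: 1..3 (factorial args all ≥0)
  k=1: (−1)^0·41.5692/(12)·0.8094^5·0.5872^1 = +0.706806
  k=2: (−1)^1·41.5692/(4)·0.8094^3·0.5872^3 = -1.115915
  k=3: (−1)^2·41.5692/(12)·0.8094^1·0.5872^5 = +0.195758
d^3_{-1,0}(1.2552) = +0.706806 -1.115915 +0.195758 = -0.213351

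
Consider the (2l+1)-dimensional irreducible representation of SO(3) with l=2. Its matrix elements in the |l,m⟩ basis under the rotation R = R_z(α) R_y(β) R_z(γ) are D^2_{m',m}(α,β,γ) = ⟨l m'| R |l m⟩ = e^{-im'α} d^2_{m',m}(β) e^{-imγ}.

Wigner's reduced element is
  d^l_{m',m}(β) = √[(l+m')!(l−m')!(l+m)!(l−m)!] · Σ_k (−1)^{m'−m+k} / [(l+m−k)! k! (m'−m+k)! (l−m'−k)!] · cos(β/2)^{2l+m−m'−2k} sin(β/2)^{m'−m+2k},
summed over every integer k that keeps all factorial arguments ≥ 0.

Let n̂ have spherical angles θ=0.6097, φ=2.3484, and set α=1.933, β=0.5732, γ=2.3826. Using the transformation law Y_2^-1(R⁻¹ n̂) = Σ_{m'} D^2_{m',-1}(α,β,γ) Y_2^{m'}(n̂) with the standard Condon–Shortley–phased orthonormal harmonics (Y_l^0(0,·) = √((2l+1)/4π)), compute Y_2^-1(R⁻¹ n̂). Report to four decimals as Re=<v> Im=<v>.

Need the full column D^2_{m',-1} for m'=−2..2 at α=1.933, β=0.5732, γ=2.3826.
cos(β/2)=0.959211, sin(β/2)=0.282693
d^2_{-2,-1}: single k=1 term ⇒ +0.498984;  D = +0.498685-0.017254i
d^2_{-1,-1}: k∈[0..1] ⇒ +0.846556 -0.220586 = +0.625970;  D = -0.241912-0.577337i
d^2_{0,-1}: k∈[0..1] ⇒ -0.611128 +0.053080 = -0.558047;  D = +0.404880-0.384043i
d^2_{1,-1}: k∈[0..1] ⇒ +0.220586 -0.006386 = +0.214200;  D = +0.192913+0.093092i
d^2_{2,-1}: single k=0 term ⇒ -0.043340;  D = -0.003783+0.043174i
Y_2^{m'}(θ=0.6097,φ=2.3484) and Σ D·Y over m':
  (+0.4987-0.0173i)·(-0.0020+0.1266i)  (-0.2419-0.5773i)·(-0.2544-0.2584i)  (+0.4049-0.3840i)·(+0.3205+0.0000i)  (+0.1929+0.0931i)·(+0.2544-0.2584i)  (-0.0038+0.0432i)·(-0.0020-0.1266i)
Y_2^-1(R⁻¹ n̂) = +0.121944+0.123730i

Re=0.1219 Im=0.1237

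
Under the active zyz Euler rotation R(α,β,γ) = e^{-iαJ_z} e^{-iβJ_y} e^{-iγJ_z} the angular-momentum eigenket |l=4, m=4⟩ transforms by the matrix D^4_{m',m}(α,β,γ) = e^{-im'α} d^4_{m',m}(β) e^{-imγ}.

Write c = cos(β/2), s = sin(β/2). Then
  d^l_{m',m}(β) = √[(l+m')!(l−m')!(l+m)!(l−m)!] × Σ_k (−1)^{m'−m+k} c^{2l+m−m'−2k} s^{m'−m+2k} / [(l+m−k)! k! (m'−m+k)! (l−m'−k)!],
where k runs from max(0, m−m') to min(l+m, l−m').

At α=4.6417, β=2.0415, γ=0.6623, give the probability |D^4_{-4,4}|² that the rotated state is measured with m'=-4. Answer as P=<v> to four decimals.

P=0.0778

First d^4_{-4,4}(β=2.0415), then the phase factors e^{-i(-4)α} and e^{-i(4)γ}:
With c≡cos(β/2)=0.522727 and s≡sin(β/2)=0.852500, N=[1·40320·40320·1]^{1/2}=40320.000000
Admissible k: 8..8 (factorial args all ≥0)
  k=8: (−1)^0·40320.0000/(40320)·0.5227^0·0.8525^8 = +0.278969
d^4_{-4,4}(2.0415) = +0.278969
|D^4_{-4,4}|² = |d^4_{-4,4}(β)|² = (+0.278969)² = 0.077824 (the z-rotation phases have unit modulus)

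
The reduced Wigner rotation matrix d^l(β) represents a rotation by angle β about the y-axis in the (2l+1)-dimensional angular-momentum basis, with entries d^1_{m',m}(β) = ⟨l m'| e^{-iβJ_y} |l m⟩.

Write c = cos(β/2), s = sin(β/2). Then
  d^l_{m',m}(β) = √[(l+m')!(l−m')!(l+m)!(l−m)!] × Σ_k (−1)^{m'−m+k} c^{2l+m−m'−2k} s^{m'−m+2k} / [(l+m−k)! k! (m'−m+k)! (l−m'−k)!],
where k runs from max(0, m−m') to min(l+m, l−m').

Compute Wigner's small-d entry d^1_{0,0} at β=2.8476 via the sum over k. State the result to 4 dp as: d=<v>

d^1_{0,0}(β=2.8476) via Wigner's sum:
With c≡cos(β/2)=0.146468 and s≡sin(β/2)=0.989215, N=[1·1·1·1]^{1/2}=1.000000
k: max(0,(0)−(0))=0 … min(1+(0),1−(0))=1
  k=0: (−1)^0·1.0000/(1)·0.1465^2·0.9892^0 = +0.021453
  k=1: (−1)^1·1.0000/(1)·0.1465^0·0.9892^2 = -0.978547
d^1_{0,0}(2.8476) = +0.021453 -0.978547 = -0.957095

d=-0.9571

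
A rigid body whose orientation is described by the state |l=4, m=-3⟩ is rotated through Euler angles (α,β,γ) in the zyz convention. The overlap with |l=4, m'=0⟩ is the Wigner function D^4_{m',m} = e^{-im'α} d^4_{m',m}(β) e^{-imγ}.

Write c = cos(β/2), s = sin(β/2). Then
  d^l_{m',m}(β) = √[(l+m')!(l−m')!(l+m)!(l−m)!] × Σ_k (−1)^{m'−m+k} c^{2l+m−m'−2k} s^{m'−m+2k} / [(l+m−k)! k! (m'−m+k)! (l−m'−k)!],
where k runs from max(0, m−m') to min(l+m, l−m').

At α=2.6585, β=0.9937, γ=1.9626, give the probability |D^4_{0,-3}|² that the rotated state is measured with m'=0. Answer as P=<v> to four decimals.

P=0.2256

D^4_{0,-3}(2.6585,0.9937,1.9626) = e^{-i·0·2.6585}·d^4_{0,-3}(0.9937)·e^{-i·-3·1.9626}. Compute d first:
c=cos(0.9937/2)=0.879088, s=sin(0.9937/2)=0.476659; N=√[24·24·1·5040]=1703.830978
k: max(0,(-3)−(0))=0 … min(4+(-3),4−(0))=1
  k=0: (−1)^3·1703.8310/(144)·0.8791^5·0.4767^3 = -0.672744
  k=1: (−1)^4·1703.8310/(144)·0.8791^3·0.4767^5 = +0.197788
d^4_{0,-3}(0.9937) = -0.672744 +0.197788 = -0.474956
|D^4_{0,-3}|² = |d^4_{0,-3}(β)|² = (-0.474956)² = 0.225583 (the z-rotation phases have unit modulus)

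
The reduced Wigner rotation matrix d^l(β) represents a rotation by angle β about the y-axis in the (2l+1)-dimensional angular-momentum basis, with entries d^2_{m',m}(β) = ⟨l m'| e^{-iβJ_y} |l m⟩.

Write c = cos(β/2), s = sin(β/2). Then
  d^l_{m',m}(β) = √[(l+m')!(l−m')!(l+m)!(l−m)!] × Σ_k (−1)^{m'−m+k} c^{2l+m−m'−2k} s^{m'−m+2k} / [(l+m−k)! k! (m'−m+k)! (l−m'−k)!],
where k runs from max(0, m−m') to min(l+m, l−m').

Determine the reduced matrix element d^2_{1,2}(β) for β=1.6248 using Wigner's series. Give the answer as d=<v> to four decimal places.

d^2_{1,2}(β=1.6248) via Wigner's sum:
c=cos(1.6248/2)=0.687758, s=sin(1.6248/2)=0.725940; N=√[6·1·24·1]=12.000000
k∈{1} keeps every argument non-negative
  k=1: (−1)^0·12.0000/(6)·0.6878^3·0.7259^1 = +0.472322
d^2_{1,2}(1.6248) = +0.472322

d=0.4723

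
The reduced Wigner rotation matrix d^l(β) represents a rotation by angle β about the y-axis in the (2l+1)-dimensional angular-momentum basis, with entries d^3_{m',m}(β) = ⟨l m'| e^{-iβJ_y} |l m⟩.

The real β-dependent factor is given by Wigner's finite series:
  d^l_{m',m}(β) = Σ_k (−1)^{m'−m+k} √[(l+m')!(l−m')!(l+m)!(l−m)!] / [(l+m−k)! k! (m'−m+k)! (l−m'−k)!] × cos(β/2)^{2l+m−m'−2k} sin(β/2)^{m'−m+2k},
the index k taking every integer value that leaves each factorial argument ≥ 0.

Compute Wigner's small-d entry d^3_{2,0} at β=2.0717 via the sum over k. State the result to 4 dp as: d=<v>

d^3_{2,0}(β=2.0717) via Wigner's sum:
With c≡cos(β/2)=0.509795 and s≡sin(β/2)=0.860296, N=[120·1·6·6]^{1/2}=65.726707
k: max(0,(0)−(2))=0 … min(3+(0),3−(2))=1
  k=0: (−1)^2·65.7267/(12)·0.5098^4·0.8603^2 = +0.273803
  k=1: (−1)^3·65.7267/(12)·0.5098^2·0.8603^4 = -0.779728
d^3_{2,0}(2.0717) = +0.273803 -0.779728 = -0.505925

d=-0.5059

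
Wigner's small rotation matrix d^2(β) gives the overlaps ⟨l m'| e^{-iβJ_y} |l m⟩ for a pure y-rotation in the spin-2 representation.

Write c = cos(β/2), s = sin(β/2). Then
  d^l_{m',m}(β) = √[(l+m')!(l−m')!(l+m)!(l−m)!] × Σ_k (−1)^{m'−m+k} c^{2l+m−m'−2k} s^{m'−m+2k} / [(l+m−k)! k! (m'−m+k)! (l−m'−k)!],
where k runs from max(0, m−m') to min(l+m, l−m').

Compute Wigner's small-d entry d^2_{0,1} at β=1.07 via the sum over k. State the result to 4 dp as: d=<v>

d^2_{0,1}(β=1.07) via Wigner's sum:
Half-angle: c=0.860269, s=0.509841. N=√(2·2·6·1)=4.898979
k: max(0,(1)−(0))=1 … min(2+(1),2−(0))=2
  k=1: (−1)^0·4.8990/(2)·0.8603^3·0.5098^1 = +0.795083
  k=2: (−1)^1·4.8990/(2)·0.8603^1·0.5098^3 = -0.279263
d^2_{0,1}(1.07) = +0.795083 -0.279263 = +0.515820

d=0.5158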